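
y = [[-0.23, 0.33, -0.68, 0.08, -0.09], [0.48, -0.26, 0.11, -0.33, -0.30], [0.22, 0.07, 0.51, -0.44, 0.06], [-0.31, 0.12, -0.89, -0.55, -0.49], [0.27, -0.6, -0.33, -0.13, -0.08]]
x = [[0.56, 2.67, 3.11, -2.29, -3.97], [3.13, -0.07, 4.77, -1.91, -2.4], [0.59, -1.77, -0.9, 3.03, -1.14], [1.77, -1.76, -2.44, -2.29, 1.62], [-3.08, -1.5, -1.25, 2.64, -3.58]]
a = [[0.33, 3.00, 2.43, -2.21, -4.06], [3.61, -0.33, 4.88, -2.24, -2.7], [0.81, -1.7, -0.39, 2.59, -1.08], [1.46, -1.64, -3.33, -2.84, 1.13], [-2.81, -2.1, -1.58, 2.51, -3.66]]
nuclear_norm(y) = 3.58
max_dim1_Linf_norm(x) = 4.77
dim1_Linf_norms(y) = [0.68, 0.48, 0.51, 0.89, 0.6]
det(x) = 850.01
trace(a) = -6.89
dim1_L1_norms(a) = [12.03, 13.76, 6.57, 10.4, 12.66]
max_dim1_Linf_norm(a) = 4.88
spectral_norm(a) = 8.81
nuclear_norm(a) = 25.01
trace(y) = -0.61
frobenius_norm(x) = 12.17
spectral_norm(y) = 1.43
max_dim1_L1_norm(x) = 12.6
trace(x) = -6.28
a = x + y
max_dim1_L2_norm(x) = 6.48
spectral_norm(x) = 8.78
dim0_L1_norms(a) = [9.02, 8.77, 12.61, 12.39, 12.63]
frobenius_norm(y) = 1.92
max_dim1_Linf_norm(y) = 0.89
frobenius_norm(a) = 12.53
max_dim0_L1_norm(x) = 12.71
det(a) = 1321.34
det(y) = 0.05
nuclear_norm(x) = 23.60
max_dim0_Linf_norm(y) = 0.89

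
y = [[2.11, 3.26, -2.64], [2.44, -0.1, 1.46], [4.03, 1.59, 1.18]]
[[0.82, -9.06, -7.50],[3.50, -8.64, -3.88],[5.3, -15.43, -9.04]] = y @ [[0.95, -3.34, -1.34], [0.31, -0.94, -1.88], [0.83, -0.40, -0.55]]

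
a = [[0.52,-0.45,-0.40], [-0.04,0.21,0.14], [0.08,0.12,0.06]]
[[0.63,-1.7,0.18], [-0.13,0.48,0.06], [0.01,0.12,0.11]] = a @[[0.56, -0.85, 0.61], [0.30, 0.05, 0.73], [-1.19, 3.09, -0.48]]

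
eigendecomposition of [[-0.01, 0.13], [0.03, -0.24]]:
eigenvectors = [[0.99, -0.47], [0.12, 0.88]]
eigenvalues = [0.01, -0.26]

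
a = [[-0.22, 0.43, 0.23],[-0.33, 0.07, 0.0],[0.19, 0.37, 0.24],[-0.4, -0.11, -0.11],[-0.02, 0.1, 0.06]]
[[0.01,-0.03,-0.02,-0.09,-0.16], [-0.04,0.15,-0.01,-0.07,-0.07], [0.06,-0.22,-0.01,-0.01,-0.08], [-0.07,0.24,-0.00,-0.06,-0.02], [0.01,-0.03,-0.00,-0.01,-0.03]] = a@[[0.15, -0.46, 0.02, 0.17, 0.15], [0.15, -0.04, -0.04, -0.15, -0.27], [-0.09, -0.51, 0.01, 0.06, -0.05]]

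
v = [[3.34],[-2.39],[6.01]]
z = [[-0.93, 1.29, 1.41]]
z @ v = [[2.28]]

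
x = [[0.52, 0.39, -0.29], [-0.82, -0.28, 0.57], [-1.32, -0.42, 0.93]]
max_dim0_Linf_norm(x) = 1.32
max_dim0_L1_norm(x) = 2.66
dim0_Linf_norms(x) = [1.32, 0.42, 0.93]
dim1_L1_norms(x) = [1.2, 1.67, 2.67]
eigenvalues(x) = [0.88, 0.29, 0.0]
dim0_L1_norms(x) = [2.66, 1.09, 1.79]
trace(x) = 1.17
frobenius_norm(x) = 2.09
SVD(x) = [[-0.33,-0.94,-0.07], [0.50,-0.11,-0.86], [0.8,-0.32,0.50]] @ diag([2.077773984477654, 0.22103084468462383, 0.0007969478398385425]) @ [[-0.79,-0.29,0.54], [0.08,-0.92,-0.38], [0.61,-0.25,0.75]]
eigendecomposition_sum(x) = [[0.31,0.17,-0.19], [-1.20,-0.67,0.75], [-2.0,-1.12,1.24]] + [[0.21, 0.22, -0.10],[0.38, 0.39, -0.18],[0.68, 0.7, -0.32]] + [[-0.0, -0.00, 0.00], [0.00, 0.00, -0.0], [-0.00, -0.0, 0.0]]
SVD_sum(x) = [[0.54, 0.20, -0.37], [-0.82, -0.30, 0.56], [-1.31, -0.48, 0.9]] + [[-0.02, 0.19, 0.08], [-0.00, 0.02, 0.01], [-0.01, 0.07, 0.03]] + [[-0.00, 0.00, -0.00], [-0.0, 0.0, -0.00], [0.0, -0.00, 0.00]]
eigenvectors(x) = [[-0.13, 0.26, 0.61], [0.51, 0.47, -0.25], [0.85, 0.84, 0.75]]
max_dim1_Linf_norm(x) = 1.32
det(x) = 0.00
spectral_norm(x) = 2.08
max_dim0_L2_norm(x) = 1.64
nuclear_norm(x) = 2.30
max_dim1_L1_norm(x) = 2.67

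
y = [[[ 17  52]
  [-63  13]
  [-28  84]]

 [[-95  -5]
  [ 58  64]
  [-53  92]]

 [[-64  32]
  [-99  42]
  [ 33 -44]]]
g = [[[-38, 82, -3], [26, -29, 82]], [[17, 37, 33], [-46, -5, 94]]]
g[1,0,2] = 33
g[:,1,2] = [82, 94]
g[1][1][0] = -46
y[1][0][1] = -5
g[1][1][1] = -5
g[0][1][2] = 82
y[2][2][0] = 33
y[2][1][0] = -99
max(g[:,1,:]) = 94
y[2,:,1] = [32, 42, -44]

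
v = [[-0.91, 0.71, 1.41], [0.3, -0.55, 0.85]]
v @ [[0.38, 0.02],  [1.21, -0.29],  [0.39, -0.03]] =[[1.06, -0.27], [-0.22, 0.14]]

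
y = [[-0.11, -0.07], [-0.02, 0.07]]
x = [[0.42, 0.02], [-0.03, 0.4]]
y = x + [[-0.53,-0.09], [0.01,-0.33]]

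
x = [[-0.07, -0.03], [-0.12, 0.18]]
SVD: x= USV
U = [[-0.07, -1.0], [-1.0, 0.07]]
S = [0.22, 0.07]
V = [[0.58, -0.82], [0.82, 0.58]]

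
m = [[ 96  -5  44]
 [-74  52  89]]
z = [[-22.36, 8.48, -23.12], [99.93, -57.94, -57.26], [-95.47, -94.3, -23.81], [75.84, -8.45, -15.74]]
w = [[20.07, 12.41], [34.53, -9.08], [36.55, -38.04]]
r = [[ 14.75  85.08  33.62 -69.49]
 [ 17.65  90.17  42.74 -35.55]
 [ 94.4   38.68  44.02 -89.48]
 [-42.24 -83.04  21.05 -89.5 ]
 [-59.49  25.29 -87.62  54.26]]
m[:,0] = [96, -74]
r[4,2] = -87.62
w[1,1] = -9.08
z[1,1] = -57.94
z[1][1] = -57.94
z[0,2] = -23.12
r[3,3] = -89.5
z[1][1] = -57.94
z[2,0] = -95.47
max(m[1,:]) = 89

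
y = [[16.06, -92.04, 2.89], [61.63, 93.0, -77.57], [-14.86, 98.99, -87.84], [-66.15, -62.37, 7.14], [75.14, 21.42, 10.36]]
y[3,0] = -66.15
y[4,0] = 75.14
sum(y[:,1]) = 58.99999999999999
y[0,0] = 16.06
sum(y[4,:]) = 106.92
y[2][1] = 98.99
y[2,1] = 98.99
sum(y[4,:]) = 106.92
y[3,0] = -66.15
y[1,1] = 93.0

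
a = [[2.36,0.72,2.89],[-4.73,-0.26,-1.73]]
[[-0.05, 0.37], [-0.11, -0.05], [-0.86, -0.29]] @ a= [[-1.87, -0.13, -0.78],[-0.02, -0.07, -0.23],[-0.66, -0.54, -1.98]]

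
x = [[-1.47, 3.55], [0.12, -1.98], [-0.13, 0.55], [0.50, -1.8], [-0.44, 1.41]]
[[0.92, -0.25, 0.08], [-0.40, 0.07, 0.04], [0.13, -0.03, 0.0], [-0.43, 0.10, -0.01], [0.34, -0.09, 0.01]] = x@[[-0.17, 0.10, -0.13],  [0.19, -0.03, -0.03]]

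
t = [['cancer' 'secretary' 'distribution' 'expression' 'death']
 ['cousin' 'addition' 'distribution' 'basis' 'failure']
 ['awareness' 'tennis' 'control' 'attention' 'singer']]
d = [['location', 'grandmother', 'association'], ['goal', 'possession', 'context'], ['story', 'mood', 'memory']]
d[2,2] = 'memory'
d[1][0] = 'goal'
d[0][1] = 'grandmother'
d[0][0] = 'location'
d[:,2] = ['association', 'context', 'memory']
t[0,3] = 'expression'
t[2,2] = 'control'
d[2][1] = 'mood'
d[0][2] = 'association'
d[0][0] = 'location'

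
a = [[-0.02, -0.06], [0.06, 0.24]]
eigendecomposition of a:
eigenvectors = [[-0.97,0.24], [0.24,-0.97]]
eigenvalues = [-0.01, 0.23]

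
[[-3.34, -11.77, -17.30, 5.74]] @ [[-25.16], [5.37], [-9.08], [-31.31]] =[[-1.81]]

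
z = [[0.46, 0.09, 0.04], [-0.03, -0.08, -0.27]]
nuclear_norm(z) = 0.75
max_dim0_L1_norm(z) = 0.49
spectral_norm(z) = 0.48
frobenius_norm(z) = 0.55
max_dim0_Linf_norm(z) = 0.46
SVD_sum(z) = [[0.45, 0.10, 0.09],  [-0.1, -0.02, -0.02]] + [[0.01, -0.01, -0.05], [0.07, -0.06, -0.25]]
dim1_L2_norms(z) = [0.47, 0.28]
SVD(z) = [[-0.98, 0.21], [0.21, 0.98]] @ diag([0.4776355030132794, 0.27085849859521055]) @ [[-0.95, -0.22, -0.20], [0.25, -0.22, -0.94]]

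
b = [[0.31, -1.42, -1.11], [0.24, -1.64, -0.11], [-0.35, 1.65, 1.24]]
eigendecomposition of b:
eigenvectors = [[-0.37,-0.99,-0.67], [-0.81,-0.14,-0.08], [0.45,-0.1,0.74]]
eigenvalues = [-1.47, 0.0, 1.38]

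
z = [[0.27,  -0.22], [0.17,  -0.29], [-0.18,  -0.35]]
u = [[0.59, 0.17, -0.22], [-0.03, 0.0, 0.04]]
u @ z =[[0.23, -0.1],[-0.02, -0.01]]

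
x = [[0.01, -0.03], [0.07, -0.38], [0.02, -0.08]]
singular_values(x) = [0.4, 0.01]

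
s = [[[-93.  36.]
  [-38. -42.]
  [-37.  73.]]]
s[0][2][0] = -37.0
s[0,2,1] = 73.0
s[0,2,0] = -37.0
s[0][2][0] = -37.0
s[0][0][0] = -93.0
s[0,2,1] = 73.0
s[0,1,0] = -38.0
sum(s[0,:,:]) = -101.0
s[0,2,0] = -37.0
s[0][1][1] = -42.0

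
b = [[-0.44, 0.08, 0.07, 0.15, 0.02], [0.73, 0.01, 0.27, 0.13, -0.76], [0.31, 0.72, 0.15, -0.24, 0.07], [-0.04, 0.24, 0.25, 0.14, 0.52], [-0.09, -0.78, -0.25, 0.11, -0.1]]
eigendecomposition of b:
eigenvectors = [[0.05, -0.05, -0.44, 0.17, -0.20],[0.63, -0.61, -0.37, 0.29, -0.18],[0.52, 0.55, 0.70, -0.69, 0.42],[-0.03, 0.27, 0.16, 0.64, -0.85],[-0.58, -0.5, -0.40, 0.03, -0.15]]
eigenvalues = [0.99, -0.85, -0.52, -0.01, 0.15]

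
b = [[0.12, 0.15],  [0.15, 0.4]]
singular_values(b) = [0.47, 0.05]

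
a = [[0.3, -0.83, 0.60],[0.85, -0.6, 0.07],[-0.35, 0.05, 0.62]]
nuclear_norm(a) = 2.47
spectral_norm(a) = 1.38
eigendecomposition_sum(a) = [[0.20+0.50j, (-0.47-0.12j), (0.16-0.25j)], [(0.48+0.12j), -0.35+0.27j, -0.10-0.25j], [-0.09+0.14j, -0.05-0.15j, 0.10-0.01j]] + [[(0.2-0.5j), (-0.47+0.12j), (0.16+0.25j)], [(0.48-0.12j), -0.35-0.27j, (-0.1+0.25j)], [-0.09-0.14j, -0.05+0.15j, 0.10+0.01j]] + [[(-0.11-0j), 0.10+0.00j, 0.29+0.00j], [-0.10-0.00j, (0.1+0j), 0.27+0.00j], [-0.16-0.00j, (0.15+0j), 0.43+0.00j]]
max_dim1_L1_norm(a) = 1.73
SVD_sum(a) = [[0.58,-0.72,0.33], [0.57,-0.71,0.32], [-0.02,0.03,-0.01]] + [[-0.22, -0.03, 0.32],[0.21, 0.03, -0.31],[-0.40, -0.06, 0.58]] + [[-0.06, -0.07, -0.05], [0.07, 0.08, 0.05], [0.07, 0.08, 0.06]]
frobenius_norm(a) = 1.65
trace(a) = 0.32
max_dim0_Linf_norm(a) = 0.85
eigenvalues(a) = [(-0.05+0.76j), (-0.05-0.76j), (0.42+0j)]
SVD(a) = [[-0.71, 0.44, -0.54], [-0.70, -0.42, 0.58], [0.03, 0.79, 0.61]] @ diag([1.3818567799148134, 0.8867511478940541, 0.19961022396671044]) @ [[-0.59, 0.73, -0.33], [-0.57, -0.08, 0.82], [0.57, 0.67, 0.47]]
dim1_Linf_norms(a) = [0.83, 0.85, 0.62]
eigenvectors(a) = [[(-0.72+0j), -0.72-0.00j, (0.49+0j)], [(-0.4+0.52j), -0.40-0.52j, 0.46+0.00j], [(-0.13-0.19j), -0.13+0.19j, 0.74+0.00j]]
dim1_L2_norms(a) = [1.07, 1.04, 0.71]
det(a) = 0.24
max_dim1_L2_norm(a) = 1.07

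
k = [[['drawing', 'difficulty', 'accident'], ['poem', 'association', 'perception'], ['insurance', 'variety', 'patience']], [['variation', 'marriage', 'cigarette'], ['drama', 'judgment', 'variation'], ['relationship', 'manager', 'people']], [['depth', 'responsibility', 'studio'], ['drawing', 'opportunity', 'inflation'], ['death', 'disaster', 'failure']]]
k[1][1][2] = 'variation'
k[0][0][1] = 'difficulty'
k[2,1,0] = 'drawing'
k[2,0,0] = 'depth'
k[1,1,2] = 'variation'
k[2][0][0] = 'depth'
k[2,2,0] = 'death'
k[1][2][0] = 'relationship'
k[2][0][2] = 'studio'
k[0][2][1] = 'variety'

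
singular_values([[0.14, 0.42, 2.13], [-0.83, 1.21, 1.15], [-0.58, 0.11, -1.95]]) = [3.19, 1.48, 0.0]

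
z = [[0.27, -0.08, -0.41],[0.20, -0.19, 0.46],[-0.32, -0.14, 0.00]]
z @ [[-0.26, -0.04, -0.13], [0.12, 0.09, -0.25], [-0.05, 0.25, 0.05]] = [[-0.06, -0.12, -0.04], [-0.1, 0.09, 0.04], [0.07, 0.00, 0.08]]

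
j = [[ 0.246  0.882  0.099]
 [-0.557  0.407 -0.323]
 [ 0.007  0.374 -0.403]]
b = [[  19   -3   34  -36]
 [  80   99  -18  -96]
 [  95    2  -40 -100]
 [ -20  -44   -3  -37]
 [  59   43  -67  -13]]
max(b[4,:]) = 59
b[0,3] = -36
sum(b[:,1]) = 97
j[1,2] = -0.323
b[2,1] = 2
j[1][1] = 0.407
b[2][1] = 2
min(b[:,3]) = -100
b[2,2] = -40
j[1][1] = 0.407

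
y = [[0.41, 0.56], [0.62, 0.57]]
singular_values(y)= [1.09, 0.1]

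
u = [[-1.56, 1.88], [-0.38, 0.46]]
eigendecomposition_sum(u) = [[-1.56, 1.88],[-0.38, 0.46]] + [[-0.0, 0.00], [-0.0, 0.0]]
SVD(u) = [[-0.97,  -0.24], [-0.24,  0.97]] @ diag([2.514756127494523, 0.0012724891948820035]) @ [[0.64, -0.77], [0.77, 0.64]]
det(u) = -0.00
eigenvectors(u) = [[-0.97, -0.77], [-0.24, -0.64]]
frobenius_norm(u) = 2.51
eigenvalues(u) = [-1.1, 0.0]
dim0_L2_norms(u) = [1.61, 1.94]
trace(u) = -1.10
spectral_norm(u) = 2.51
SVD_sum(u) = [[-1.56,1.88], [-0.38,0.46]] + [[-0.0,-0.0], [0.0,0.0]]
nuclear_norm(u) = 2.52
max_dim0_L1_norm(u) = 2.34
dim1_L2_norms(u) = [2.44, 0.6]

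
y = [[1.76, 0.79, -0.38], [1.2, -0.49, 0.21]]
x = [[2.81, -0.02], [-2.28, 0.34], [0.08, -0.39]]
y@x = [[3.11,0.38], [4.51,-0.27]]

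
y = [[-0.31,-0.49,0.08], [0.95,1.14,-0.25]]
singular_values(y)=[1.61, 0.07]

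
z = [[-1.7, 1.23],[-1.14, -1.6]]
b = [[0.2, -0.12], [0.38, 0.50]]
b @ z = [[-0.2, 0.44],[-1.22, -0.33]]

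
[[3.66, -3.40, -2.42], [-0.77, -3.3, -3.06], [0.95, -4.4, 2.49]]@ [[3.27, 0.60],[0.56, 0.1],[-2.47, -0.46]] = [[16.04, 2.97], [3.19, 0.62], [-5.51, -1.02]]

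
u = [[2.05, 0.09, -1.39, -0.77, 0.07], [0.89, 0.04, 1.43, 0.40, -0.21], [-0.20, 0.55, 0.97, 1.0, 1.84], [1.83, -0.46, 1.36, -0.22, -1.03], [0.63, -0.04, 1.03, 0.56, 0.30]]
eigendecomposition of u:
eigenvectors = [[(-0.67+0j), (-0.67-0j), (-0.02+0j), -0.01+0.00j, -0.08+0.00j], [(-0.01+0.3j), (-0.01-0.3j), 0.29+0.00j, (-0.95+0j), -0.11+0.00j], [0.26+0.45j, (0.26-0.45j), (-0.48+0j), (-0.08+0j), 0.36+0.00j], [(-0.27+0.19j), -0.27-0.19j, (0.83+0j), (0.03+0j), -0.89+0.00j], [-0.00+0.28j, -0.00-0.28j, (0.03+0j), (0.3+0j), (0.24+0j)]]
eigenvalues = [(2.28+1.07j), (2.28-1.07j), (-1.23+0j), (0.21+0j), (-0.41+0j)]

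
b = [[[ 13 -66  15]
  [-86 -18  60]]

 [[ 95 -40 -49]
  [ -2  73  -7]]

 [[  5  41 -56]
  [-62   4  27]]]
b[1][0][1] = -40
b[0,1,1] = -18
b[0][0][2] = 15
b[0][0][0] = 13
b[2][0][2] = -56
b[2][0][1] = 41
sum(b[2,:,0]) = -57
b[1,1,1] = 73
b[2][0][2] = -56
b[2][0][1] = 41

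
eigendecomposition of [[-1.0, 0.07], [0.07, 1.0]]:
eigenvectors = [[-1.0, -0.03], [0.03, -1.0]]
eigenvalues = [-1.0, 1.0]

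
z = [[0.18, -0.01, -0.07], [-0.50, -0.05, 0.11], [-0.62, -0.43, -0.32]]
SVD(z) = [[-0.15, 0.38, 0.91],[0.47, -0.78, 0.41],[0.87, 0.49, -0.06]] @ diag([0.9195819443463381, 0.3578591856523723, 0.0024188584972163773]) @ [[-0.87, -0.43, -0.24], [0.44, -0.49, -0.75], [0.21, -0.76, 0.62]]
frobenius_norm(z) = 0.99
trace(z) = -0.19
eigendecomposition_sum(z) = [[-0.11,  -0.06,  -0.04], [0.13,  0.07,  0.05], [-0.82,  -0.48,  -0.3]] + [[0.27, 0.05, -0.03], [-0.57, -0.1, 0.06], [0.15, 0.03, -0.02]] + [[0.02,0.01,-0.0], [-0.06,-0.03,0.0], [0.05,0.02,-0.0]]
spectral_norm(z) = 0.92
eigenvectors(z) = [[0.13, 0.42, 0.19], [-0.15, -0.87, -0.74], [0.98, 0.24, 0.65]]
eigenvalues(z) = [-0.34, 0.16, -0.01]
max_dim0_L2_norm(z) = 0.82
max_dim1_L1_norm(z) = 1.37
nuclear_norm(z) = 1.28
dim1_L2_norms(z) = [0.19, 0.51, 0.82]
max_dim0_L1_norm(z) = 1.3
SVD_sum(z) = [[0.12, 0.06, 0.03], [-0.38, -0.19, -0.1], [-0.70, -0.35, -0.19]] + [[0.06, -0.07, -0.10],[-0.12, 0.14, 0.21],[0.08, -0.08, -0.13]] + [[0.00,  -0.00,  0.0], [0.0,  -0.00,  0.0], [-0.0,  0.00,  -0.00]]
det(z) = 0.00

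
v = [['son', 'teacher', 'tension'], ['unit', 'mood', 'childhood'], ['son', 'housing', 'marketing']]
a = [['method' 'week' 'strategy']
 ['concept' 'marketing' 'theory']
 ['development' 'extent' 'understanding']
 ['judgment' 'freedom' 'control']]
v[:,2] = ['tension', 'childhood', 'marketing']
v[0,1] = 'teacher'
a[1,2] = 'theory'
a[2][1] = 'extent'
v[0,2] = 'tension'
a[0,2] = 'strategy'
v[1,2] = 'childhood'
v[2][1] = 'housing'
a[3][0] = 'judgment'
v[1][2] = 'childhood'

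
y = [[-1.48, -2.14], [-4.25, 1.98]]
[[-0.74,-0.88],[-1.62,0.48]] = y @ [[0.41, 0.06], [0.06, 0.37]]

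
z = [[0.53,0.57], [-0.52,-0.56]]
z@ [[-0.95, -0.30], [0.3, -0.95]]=[[-0.33, -0.70], [0.33, 0.69]]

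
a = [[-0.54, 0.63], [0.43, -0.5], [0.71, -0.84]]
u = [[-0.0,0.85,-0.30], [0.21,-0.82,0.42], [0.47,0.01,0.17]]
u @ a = [[0.15, -0.17],[-0.17, 0.19],[-0.13, 0.15]]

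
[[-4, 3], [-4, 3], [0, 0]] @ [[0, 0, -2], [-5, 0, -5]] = [[-15, 0, -7], [-15, 0, -7], [0, 0, 0]]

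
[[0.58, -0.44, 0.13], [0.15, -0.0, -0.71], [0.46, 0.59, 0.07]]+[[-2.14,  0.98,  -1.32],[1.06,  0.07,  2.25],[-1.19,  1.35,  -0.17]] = [[-1.56, 0.54, -1.19], [1.21, 0.07, 1.54], [-0.73, 1.94, -0.1]]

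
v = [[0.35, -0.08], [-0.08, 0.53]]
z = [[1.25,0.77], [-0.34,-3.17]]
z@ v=[[0.38, 0.31], [0.13, -1.65]]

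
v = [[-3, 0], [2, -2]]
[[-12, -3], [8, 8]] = v@ [[4, 1], [0, -3]]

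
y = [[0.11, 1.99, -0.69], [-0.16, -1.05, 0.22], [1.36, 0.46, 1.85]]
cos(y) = [[1.55, 1.01, 0.39], [-0.2, 0.58, -0.12], [-1.11, -1.34, -0.09]]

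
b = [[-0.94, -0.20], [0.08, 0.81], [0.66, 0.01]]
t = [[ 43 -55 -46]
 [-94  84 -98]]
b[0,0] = -0.944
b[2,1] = 0.007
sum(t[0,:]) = -58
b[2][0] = 0.664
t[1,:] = [-94, 84, -98]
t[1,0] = -94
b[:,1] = [-0.203, 0.807, 0.007]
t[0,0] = 43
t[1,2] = -98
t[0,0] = 43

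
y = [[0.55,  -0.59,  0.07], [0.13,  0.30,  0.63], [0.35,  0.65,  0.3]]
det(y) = -0.28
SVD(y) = [[-0.38, 0.92, -0.13], [0.58, 0.34, 0.74], [0.72, 0.2, -0.66]] @ diag([1.035853865604746, 0.7711598230987725, 0.35583605262813617]) @ [[0.12, 0.84, 0.54], [0.80, -0.40, 0.44], [-0.58, -0.38, 0.72]]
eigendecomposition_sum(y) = [[(0.29+0.34j), -0.23+0.24j, (-0.02+0.38j)],[(0.08-0.31j), (0.24+0.04j), (0.23-0.15j)],[(0.15-0.27j), 0.21+0.09j, 0.25-0.08j]] + [[(0.29-0.34j), -0.23-0.24j, (-0.02-0.38j)], [(0.08+0.31j), (0.24-0.04j), (0.23+0.15j)], [0.15+0.27j, (0.21-0.09j), 0.25+0.08j]] + [[-0.02+0.00j, (-0.13-0j), (0.11+0j)], [(-0.03+0j), (-0.18-0j), 0.16+0.00j], [0.04-0.00j, 0.23+0.00j, -0.21-0.00j]]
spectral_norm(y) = 1.04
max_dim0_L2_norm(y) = 0.93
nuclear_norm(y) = 2.16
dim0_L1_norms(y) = [1.03, 1.54, 1.0]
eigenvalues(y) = [(0.78+0.3j), (0.78-0.3j), (-0.41+0j)]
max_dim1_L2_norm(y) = 0.81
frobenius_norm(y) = 1.34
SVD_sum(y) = [[-0.05, -0.33, -0.21], [0.07, 0.50, 0.32], [0.09, 0.62, 0.40]] + [[0.57, -0.28, 0.31], [0.21, -0.10, 0.12], [0.13, -0.06, 0.07]] + [[0.03,  0.02,  -0.03],[-0.15,  -0.10,  0.19],[0.14,  0.09,  -0.17]]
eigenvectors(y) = [[(0.71+0j), 0.71-0.00j, (-0.4+0j)], [(-0.29-0.42j), (-0.29+0.42j), (-0.57+0j)], [(-0.17-0.46j), -0.17+0.46j, (0.72+0j)]]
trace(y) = 1.15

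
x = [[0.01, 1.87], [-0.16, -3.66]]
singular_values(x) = [4.11, 0.06]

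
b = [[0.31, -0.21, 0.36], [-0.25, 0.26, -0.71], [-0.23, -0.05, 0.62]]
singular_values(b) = [1.07, 0.46, 0.0]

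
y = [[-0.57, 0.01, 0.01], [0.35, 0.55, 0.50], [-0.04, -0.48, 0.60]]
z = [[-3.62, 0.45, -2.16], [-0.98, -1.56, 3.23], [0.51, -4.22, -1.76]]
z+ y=[[-4.19, 0.46, -2.15], [-0.63, -1.01, 3.73], [0.47, -4.7, -1.16]]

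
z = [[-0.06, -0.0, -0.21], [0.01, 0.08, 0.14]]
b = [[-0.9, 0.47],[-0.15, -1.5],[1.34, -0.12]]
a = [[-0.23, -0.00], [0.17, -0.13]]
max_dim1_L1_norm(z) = 0.27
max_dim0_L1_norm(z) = 0.35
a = z @ b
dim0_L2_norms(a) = [0.29, 0.13]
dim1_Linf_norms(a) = [0.23, 0.17]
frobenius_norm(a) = 0.31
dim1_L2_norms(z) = [0.22, 0.16]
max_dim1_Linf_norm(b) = 1.5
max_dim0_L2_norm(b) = 1.62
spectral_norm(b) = 1.71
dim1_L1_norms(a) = [0.23, 0.3]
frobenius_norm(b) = 2.26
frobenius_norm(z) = 0.27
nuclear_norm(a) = 0.40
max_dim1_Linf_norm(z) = 0.21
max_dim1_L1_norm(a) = 0.3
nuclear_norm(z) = 0.33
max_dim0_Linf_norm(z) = 0.21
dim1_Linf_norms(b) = [0.9, 1.5, 1.34]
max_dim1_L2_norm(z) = 0.22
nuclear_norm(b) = 3.19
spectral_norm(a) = 0.30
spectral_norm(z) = 0.26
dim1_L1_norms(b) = [1.37, 1.65, 1.46]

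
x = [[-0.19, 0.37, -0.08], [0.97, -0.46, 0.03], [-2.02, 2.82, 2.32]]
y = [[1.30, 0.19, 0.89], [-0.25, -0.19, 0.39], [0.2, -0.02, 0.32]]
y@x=[[-1.86, 2.90, 1.97],[-0.92, 1.09, 0.92],[-0.70, 0.99, 0.73]]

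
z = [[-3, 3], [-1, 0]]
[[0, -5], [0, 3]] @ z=[[5, 0], [-3, 0]]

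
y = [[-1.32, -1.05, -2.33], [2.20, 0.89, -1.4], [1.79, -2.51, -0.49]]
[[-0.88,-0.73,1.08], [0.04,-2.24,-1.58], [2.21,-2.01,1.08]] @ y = [[1.49, -2.44, 2.54], [-7.81, 1.93, 3.82], [-5.41, -6.82, -2.86]]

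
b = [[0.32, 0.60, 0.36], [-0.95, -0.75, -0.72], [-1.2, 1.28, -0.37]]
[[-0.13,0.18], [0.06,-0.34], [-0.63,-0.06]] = b@[[0.11, 0.09], [-0.35, 0.11], [0.13, 0.24]]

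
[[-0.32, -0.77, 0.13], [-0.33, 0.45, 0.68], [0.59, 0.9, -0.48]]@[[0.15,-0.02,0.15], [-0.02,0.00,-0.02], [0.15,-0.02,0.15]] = [[-0.01,0.0,-0.01], [0.04,-0.01,0.04], [-0.00,-0.00,-0.0]]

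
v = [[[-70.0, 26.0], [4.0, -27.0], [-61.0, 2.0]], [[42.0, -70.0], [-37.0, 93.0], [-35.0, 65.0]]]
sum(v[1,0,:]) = -28.0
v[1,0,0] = 42.0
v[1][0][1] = -70.0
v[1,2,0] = -35.0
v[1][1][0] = -37.0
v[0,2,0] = -61.0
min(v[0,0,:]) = -70.0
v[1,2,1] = 65.0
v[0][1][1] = -27.0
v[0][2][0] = -61.0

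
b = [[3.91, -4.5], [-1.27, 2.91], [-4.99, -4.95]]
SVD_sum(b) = [[-0.88,-3.18],[0.66,2.38],[-1.62,-5.88]] + [[4.79, -1.32], [-1.93, 0.53], [-3.37, 0.93]]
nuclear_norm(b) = 13.75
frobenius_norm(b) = 9.75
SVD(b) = [[0.45, 0.78], [-0.34, -0.31], [0.83, -0.55]] @ diag([7.359433544791408, 6.392216978466781]) @ [[-0.27, -0.96],  [0.96, -0.27]]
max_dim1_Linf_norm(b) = 4.99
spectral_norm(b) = 7.36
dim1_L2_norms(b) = [5.96, 3.18, 7.03]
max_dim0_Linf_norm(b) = 4.99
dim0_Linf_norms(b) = [4.99, 4.95]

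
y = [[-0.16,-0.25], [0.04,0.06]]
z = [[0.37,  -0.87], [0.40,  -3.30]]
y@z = [[-0.16, 0.96],[0.04, -0.23]]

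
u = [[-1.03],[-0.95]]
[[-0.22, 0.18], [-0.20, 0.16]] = u@[[0.21, -0.17]]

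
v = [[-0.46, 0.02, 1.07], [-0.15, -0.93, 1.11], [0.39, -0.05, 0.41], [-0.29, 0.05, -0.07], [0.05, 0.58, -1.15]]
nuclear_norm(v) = 3.42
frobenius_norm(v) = 2.36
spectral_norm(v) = 2.18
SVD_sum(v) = [[-0.12, -0.43, 0.9], [-0.18, -0.61, 1.26], [-0.04, -0.15, 0.3], [0.01, 0.02, -0.04], [0.16, 0.55, -1.15]] + [[-0.42,  0.37,  0.12], [0.19,  -0.16,  -0.05], [0.17,  -0.15,  -0.05], [-0.17,  0.15,  0.05], [-0.07,  0.06,  0.02]] + [[0.09,0.09,0.05], [-0.16,-0.16,-0.1], [0.26,0.25,0.16], [-0.12,-0.12,-0.07], [-0.04,-0.04,-0.02]]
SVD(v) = [[-0.46, -0.80, -0.26], [-0.65, 0.36, 0.48], [-0.16, 0.33, -0.75], [0.02, -0.32, 0.36], [0.59, -0.14, 0.11]] @ diag([2.183678995876365, 0.7167038763785967, 0.5195012960063551]) @ [[0.12, 0.43, -0.89], [0.74, -0.64, -0.21], [-0.66, -0.64, -0.4]]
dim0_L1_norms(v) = [1.34, 1.63, 3.81]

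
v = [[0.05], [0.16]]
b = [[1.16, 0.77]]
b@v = [[0.18]]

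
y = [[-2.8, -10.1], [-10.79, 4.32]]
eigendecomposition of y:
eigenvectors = [[-0.80, 0.57], [-0.59, -0.82]]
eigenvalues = [-10.27, 11.79]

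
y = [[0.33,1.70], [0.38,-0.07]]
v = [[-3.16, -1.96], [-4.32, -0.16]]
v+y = [[-2.83, -0.26], [-3.94, -0.23]]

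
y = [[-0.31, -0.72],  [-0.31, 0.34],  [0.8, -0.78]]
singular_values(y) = [1.26, 0.7]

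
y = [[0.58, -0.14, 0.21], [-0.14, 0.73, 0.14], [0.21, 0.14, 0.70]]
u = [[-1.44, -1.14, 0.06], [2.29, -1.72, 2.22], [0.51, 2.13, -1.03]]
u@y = [[-0.66,-0.62,-0.42],  [2.04,-1.27,1.79],  [-0.22,1.34,-0.32]]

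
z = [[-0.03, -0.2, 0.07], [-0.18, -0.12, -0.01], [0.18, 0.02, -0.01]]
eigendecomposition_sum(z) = [[-0.12, -0.15, 0.02], [-0.12, -0.15, 0.03], [0.09, 0.11, -0.02]] + [[0.09, -0.06, 0.04], [-0.06, 0.04, -0.03], [0.09, -0.06, 0.04]] + [[-0.0, 0.01, 0.01], [0.00, -0.01, -0.01], [0.01, -0.03, -0.03]]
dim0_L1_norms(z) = [0.39, 0.34, 0.09]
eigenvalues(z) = [-0.29, 0.17, -0.04]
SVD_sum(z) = [[-0.12, -0.10, 0.02],[-0.16, -0.14, 0.02],[0.11, 0.10, -0.02]] + [[0.09, -0.1, 0.04], [-0.02, 0.03, -0.01], [0.07, -0.07, 0.03]] + [[-0.0, 0.0, 0.01], [0.0, -0.01, -0.02], [0.0, -0.01, -0.02]]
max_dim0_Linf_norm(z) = 0.2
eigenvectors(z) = [[0.62, 0.66, -0.19], [0.64, -0.43, 0.32], [-0.45, 0.62, 0.93]]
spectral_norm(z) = 0.31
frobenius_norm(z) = 0.35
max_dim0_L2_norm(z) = 0.26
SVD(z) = [[-0.53, 0.80, -0.29], [-0.7, -0.21, 0.69], [0.49, 0.57, 0.66]] @ diag([0.305070055910549, 0.17674975085502462, 0.0359414323507193]) @ [[0.75, 0.65, -0.11], [0.65, -0.70, 0.3], [0.11, -0.3, -0.95]]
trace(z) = -0.16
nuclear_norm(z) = 0.52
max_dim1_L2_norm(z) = 0.22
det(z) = 0.00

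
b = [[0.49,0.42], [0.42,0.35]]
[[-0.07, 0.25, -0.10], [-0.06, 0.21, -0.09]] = b @ [[-0.1,0.33,-0.14],[-0.06,0.20,-0.08]]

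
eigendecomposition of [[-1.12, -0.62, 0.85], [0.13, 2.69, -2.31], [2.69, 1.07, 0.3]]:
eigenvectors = [[(-0.64+0j), (0.1+0.05j), (0.1-0.05j)],  [(0.38+0j), -0.89+0.00j, -0.89-0.00j],  [0.67+0.00j, -0.35+0.26j, -0.35-0.26j]]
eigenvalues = [(-1.65+0j), (1.76+0.66j), (1.76-0.66j)]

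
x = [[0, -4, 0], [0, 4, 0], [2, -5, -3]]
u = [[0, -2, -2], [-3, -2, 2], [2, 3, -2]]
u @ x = [[-4, 2, 6], [4, -6, -6], [-4, 14, 6]]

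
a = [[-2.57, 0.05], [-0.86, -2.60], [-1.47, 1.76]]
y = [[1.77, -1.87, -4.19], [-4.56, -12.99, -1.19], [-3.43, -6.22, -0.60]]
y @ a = [[3.22, -2.42],[24.64, 31.45],[15.05, 14.94]]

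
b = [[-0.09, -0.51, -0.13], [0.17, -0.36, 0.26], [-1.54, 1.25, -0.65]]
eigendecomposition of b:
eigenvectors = [[0.06, 0.53, -0.44], [0.35, 0.57, 0.2], [-0.93, -0.63, 0.88]]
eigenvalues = [-1.02, -0.49, 0.4]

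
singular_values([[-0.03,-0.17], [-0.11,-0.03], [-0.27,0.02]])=[0.29, 0.17]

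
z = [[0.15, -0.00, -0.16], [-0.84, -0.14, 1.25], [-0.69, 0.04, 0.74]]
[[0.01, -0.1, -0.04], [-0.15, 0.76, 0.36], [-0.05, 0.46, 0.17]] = z@[[0.01, -0.05, -0.08],[0.28, -0.03, -0.48],[-0.08, 0.57, 0.18]]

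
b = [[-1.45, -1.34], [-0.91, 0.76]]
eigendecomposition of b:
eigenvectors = [[-0.95,0.45], [-0.32,-0.89]]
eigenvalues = [-1.91, 1.22]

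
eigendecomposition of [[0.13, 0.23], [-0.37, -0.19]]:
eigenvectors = [[(-0.34-0.52j), (-0.34+0.52j)], [(0.79+0j), (0.79-0j)]]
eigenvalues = [(-0.03+0.24j), (-0.03-0.24j)]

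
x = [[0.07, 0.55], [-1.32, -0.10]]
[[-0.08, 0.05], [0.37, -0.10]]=x @ [[-0.27, 0.07], [-0.12, 0.09]]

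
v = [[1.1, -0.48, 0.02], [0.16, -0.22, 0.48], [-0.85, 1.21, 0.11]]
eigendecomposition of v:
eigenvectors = [[0.18, 0.68, 0.44], [0.64, -0.17, 0.55], [-0.75, -0.72, 0.71]]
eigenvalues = [-0.73, 1.2, 0.53]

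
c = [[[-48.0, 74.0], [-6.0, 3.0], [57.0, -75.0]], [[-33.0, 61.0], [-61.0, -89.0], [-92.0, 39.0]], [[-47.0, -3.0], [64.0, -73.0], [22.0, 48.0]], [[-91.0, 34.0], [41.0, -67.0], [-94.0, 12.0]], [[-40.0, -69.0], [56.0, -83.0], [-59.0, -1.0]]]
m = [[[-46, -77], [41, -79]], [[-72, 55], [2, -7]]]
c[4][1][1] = -83.0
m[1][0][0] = -72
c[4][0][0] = -40.0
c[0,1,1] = 3.0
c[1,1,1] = -89.0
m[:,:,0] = [[-46, 41], [-72, 2]]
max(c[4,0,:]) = -40.0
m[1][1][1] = -7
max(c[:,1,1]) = 3.0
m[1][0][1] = 55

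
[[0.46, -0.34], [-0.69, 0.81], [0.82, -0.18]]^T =[[0.46, -0.69, 0.82], [-0.34, 0.81, -0.18]]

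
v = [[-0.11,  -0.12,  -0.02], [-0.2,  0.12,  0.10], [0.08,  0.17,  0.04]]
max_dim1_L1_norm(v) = 0.42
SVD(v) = [[0.21, 0.63, 0.75], [-0.87, 0.47, -0.15], [-0.45, -0.62, 0.64]] @ diag([0.2595544084443917, 0.24659766858682605, 0.004593354397796061]) @ [[0.44, -0.79, -0.42],[-0.86, -0.5, 0.04],[-0.24, 0.35, -0.91]]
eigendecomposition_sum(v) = [[-0.14, -0.06, 0.01], [-0.13, -0.05, 0.01], [0.13, 0.06, -0.01]] + [[-0.0, 0.0, -0.0], [0.0, -0.00, 0.0], [-0.0, 0.0, -0.00]] + [[0.03, -0.06, -0.03], [-0.08, 0.17, 0.09], [-0.05, 0.11, 0.06]]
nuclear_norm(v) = 0.51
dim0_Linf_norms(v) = [0.2, 0.17, 0.1]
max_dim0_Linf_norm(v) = 0.2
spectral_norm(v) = 0.26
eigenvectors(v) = [[0.59, 0.23, -0.29], [0.55, -0.35, 0.80], [-0.58, 0.91, 0.52]]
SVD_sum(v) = [[0.02, -0.04, -0.02], [-0.1, 0.18, 0.09], [-0.05, 0.09, 0.05]] + [[-0.13, -0.08, 0.01],[-0.10, -0.06, 0.0],[0.13, 0.08, -0.01]] + [[-0.0, 0.0, -0.00], [0.0, -0.0, 0.00], [-0.00, 0.00, -0.0]]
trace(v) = 0.05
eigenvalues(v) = [-0.2, -0.01, 0.26]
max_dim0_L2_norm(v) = 0.24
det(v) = 0.00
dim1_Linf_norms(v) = [0.12, 0.2, 0.17]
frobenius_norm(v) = 0.36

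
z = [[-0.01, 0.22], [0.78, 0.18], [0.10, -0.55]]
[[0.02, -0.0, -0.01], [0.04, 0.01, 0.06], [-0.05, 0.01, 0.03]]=z @ [[0.03, 0.01, 0.09], [0.09, -0.01, -0.03]]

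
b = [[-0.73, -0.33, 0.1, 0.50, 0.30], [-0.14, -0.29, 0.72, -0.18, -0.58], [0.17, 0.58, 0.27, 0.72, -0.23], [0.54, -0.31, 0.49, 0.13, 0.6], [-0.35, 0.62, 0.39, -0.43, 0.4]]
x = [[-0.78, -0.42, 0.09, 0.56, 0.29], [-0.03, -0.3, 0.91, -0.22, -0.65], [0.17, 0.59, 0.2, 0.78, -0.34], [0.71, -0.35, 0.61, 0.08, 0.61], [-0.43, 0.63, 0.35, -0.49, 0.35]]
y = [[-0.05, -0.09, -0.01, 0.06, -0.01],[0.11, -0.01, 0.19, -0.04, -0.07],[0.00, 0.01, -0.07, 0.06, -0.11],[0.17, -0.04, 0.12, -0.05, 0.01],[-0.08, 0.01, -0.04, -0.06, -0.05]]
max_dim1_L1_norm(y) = 0.42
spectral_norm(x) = 1.29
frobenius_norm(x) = 2.48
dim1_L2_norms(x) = [1.09, 1.18, 1.07, 1.17, 1.03]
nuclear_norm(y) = 0.74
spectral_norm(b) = 1.01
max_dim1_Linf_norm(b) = 0.73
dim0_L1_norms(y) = [0.41, 0.16, 0.43, 0.27, 0.25]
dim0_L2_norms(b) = [1.0, 1.0, 1.0, 1.0, 1.0]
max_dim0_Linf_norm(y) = 0.19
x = y + b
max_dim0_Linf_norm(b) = 0.73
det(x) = 1.59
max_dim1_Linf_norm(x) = 0.91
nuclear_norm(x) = 5.52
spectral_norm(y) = 0.32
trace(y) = -0.23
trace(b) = -0.22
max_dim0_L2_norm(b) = 1.0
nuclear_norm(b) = 5.00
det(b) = 1.00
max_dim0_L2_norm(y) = 0.24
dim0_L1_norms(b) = [1.93, 2.13, 1.97, 1.96, 2.11]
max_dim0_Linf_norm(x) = 0.91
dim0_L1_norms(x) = [2.12, 2.29, 2.16, 2.13, 2.24]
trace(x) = -0.45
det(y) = -0.00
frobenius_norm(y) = 0.39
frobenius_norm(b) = 2.24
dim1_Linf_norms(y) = [0.09, 0.19, 0.11, 0.17, 0.08]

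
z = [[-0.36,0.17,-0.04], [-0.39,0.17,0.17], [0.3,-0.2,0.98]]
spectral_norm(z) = 1.06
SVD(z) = [[-0.19, -0.6, 0.78], [-0.02, -0.79, -0.61], [0.98, -0.13, 0.14]] @ diag([1.0605139352271074, 0.5794047570074342, 0.0005663446573056188]) @ [[0.35, -0.22, 0.91],[0.84, -0.36, -0.41],[0.42, 0.91, 0.06]]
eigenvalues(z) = [-0.14, -0.0, 0.93]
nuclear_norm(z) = 1.64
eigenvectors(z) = [[-0.62, 0.42, -0.0], [-0.79, 0.90, 0.22], [0.03, 0.05, 0.98]]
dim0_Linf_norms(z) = [0.39, 0.2, 0.98]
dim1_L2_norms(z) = [0.4, 0.46, 1.04]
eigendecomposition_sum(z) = [[-0.36, 0.17, -0.04], [-0.46, 0.22, -0.05], [0.01, -0.01, 0.0]] + [[0.0, -0.00, 0.00], [0.01, -0.01, 0.0], [0.00, -0.0, 0.00]] + [[-0.00, 0.0, -0.00], [0.06, -0.04, 0.22], [0.28, -0.19, 0.98]]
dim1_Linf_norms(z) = [0.36, 0.39, 0.98]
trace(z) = 0.79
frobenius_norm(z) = 1.21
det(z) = 0.00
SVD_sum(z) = [[-0.07, 0.04, -0.18],[-0.01, 0.0, -0.02],[0.36, -0.23, 0.95]] + [[-0.29, 0.13, 0.14], [-0.38, 0.17, 0.19], [-0.06, 0.03, 0.03]] + [[0.00, 0.0, 0.0], [-0.00, -0.00, -0.00], [0.0, 0.0, 0.0]]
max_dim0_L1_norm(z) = 1.19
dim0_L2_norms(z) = [0.61, 0.31, 1.0]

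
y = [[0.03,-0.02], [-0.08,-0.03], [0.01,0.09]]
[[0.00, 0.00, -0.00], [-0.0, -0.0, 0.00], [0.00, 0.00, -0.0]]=y@[[0.04, 0.02, -0.05],  [0.0, 0.0, -0.0]]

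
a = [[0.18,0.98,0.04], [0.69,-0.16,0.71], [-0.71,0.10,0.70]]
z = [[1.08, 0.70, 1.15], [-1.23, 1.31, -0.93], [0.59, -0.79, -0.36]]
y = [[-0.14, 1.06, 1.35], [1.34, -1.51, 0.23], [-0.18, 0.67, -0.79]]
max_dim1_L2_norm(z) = 2.02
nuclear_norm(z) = 4.40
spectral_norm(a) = 1.01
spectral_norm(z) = 2.32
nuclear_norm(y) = 4.41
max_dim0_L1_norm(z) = 2.9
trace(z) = 2.03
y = z @ a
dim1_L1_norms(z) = [2.93, 3.47, 1.74]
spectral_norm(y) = 2.32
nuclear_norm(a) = 3.00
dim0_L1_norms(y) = [1.66, 3.24, 2.37]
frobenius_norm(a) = 1.73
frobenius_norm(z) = 2.86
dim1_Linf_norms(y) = [1.35, 1.51, 0.79]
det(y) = 1.78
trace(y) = -2.44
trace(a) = 0.72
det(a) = -1.00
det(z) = -1.77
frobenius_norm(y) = 2.86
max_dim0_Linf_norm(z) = 1.31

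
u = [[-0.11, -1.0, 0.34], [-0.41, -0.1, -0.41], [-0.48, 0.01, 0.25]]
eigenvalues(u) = [(-0.8+0j), (0.42+0.46j), (0.42-0.46j)]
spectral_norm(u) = 1.07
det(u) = -0.31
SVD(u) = [[-0.99,0.10,-0.11], [-0.02,-0.83,-0.56], [-0.15,-0.55,0.82]] @ diag([1.0711240784594451, 0.6387539785472341, 0.4599853948056229]) @ [[0.18, 0.92, -0.34], [0.93, -0.04, 0.37], [-0.33, 0.38, 0.87]]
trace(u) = 0.04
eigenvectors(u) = [[(-0.72+0j), -0.64+0.00j, -0.64-0.00j], [-0.61+0.00j, (0.42+0.1j), (0.42-0.1j)], [-0.32+0.00j, (0.22-0.59j), (0.22+0.59j)]]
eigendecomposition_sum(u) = [[(-0.35+0j), (-0.49+0j), -0.08-0.00j], [-0.29+0.00j, -0.42+0.00j, -0.07-0.00j], [(-0.16+0j), -0.22+0.00j, -0.04-0.00j]] + [[0.12+0.13j, (-0.25-0.03j), (0.21-0.23j)], [(-0.06-0.1j), (0.16+0.06j), (-0.17+0.12j)], [(-0.16+0.06j), (0.12-0.22j), 0.14+0.27j]] + [[(0.12-0.13j),-0.25+0.03j,(0.21+0.23j)], [-0.06+0.10j,0.16-0.06j,(-0.17-0.12j)], [-0.16-0.06j,0.12+0.22j,0.14-0.27j]]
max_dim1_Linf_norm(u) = 1.0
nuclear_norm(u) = 2.17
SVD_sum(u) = [[-0.19, -0.98, 0.36], [-0.00, -0.02, 0.01], [-0.03, -0.15, 0.05]] + [[0.06,-0.0,0.02], [-0.49,0.02,-0.19], [-0.33,0.02,-0.13]] + [[0.02, -0.02, -0.04], [0.08, -0.10, -0.22], [-0.12, 0.14, 0.33]]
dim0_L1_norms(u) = [1.0, 1.11, 1.0]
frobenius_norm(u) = 1.33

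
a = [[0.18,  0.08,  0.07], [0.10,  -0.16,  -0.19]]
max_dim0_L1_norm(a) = 0.28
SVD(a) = [[-0.26, 0.97], [0.97, 0.26]] @ diag([0.27179838562705744, 0.20377840310132322]) @ [[0.18,-0.64,-0.74], [0.98,0.18,0.09]]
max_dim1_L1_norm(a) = 0.45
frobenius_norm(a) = 0.34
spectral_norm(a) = 0.27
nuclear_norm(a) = 0.48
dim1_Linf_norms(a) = [0.18, 0.19]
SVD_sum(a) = [[-0.01,0.05,0.05], [0.05,-0.17,-0.19]] + [[0.19, 0.03, 0.02], [0.05, 0.01, 0.0]]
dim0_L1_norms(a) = [0.28, 0.24, 0.26]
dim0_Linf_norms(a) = [0.18, 0.16, 0.19]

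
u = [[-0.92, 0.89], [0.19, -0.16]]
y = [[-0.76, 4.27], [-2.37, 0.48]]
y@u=[[1.51, -1.36], [2.27, -2.19]]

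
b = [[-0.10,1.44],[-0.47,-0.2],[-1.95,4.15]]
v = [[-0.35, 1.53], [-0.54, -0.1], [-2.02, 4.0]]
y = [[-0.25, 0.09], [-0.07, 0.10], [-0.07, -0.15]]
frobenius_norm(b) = 4.83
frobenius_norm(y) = 0.34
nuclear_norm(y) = 0.46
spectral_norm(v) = 4.74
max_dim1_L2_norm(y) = 0.27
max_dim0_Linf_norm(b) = 4.15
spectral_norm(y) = 0.28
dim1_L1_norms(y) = [0.34, 0.17, 0.22]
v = y + b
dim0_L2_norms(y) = [0.27, 0.2]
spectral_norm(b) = 4.78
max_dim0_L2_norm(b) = 4.4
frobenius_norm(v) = 4.78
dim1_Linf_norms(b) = [1.44, 0.47, 4.15]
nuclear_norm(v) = 5.38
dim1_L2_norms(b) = [1.44, 0.51, 4.59]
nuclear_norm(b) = 5.50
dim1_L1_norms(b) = [1.54, 0.67, 6.1]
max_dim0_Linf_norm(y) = 0.25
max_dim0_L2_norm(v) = 4.28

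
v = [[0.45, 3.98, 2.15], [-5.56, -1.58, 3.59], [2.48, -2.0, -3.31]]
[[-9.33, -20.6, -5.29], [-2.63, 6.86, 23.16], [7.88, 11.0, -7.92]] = v@[[1.87,-1.82,-1.85], [-3.01,-3.62,-2.47], [0.84,-2.5,2.50]]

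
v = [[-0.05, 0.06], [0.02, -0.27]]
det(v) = 0.012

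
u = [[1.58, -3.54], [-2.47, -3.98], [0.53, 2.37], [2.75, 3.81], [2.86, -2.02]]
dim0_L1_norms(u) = [10.19, 15.72]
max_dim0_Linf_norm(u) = 3.98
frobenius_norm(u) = 8.79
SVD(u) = [[-0.38, 0.56], [-0.61, -0.24], [0.32, -0.05], [0.60, 0.31], [-0.14, 0.72]] @ diag([7.4770822445654614, 4.6150775841803515]) @ [[0.31,0.95], [0.95,-0.31]]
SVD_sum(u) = [[-0.89, -2.73], [-1.41, -4.33], [0.75, 2.3], [1.39, 4.25], [-0.32, -0.98]] + [[2.47, -0.81], [-1.06, 0.35], [-0.22, 0.07], [1.36, -0.44], [3.18, -1.04]]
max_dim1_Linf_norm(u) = 3.98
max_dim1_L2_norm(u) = 4.7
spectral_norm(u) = 7.48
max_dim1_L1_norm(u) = 6.56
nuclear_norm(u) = 12.09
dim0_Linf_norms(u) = [2.86, 3.98]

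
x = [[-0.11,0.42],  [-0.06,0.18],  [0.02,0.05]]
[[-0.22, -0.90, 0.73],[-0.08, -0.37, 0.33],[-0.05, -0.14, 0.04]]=x @ [[-0.74,  -0.95,  -1.43], [-0.71,  -2.39,  1.36]]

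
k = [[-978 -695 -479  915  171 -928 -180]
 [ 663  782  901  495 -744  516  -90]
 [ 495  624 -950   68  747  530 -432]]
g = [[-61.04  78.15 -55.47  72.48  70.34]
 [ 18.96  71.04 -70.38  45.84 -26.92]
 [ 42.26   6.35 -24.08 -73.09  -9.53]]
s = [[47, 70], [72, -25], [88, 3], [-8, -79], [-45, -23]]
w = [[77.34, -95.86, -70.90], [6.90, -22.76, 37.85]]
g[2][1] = 6.35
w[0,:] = [77.34, -95.86, -70.9]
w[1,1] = -22.76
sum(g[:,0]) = 0.17999999999999972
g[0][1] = 78.15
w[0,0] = 77.34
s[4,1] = -23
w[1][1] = -22.76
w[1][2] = 37.85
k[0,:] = [-978, -695, -479, 915, 171, -928, -180]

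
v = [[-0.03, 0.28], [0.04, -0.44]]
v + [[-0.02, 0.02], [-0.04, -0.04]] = [[-0.05, 0.30], [0.0, -0.48]]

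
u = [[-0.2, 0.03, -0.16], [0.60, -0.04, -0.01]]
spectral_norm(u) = 0.64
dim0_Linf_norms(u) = [0.6, 0.04, 0.16]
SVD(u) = [[-0.33, 0.94], [0.94, 0.33]] @ diag([0.6356677369760506, 0.15532716493822502]) @ [[0.99, -0.08, 0.07], [0.08, 0.1, -0.99]]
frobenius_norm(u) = 0.65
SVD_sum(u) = [[-0.21, 0.02, -0.01],[0.6, -0.04, 0.04]] + [[0.01, 0.01, -0.15],[0.0, 0.0, -0.05]]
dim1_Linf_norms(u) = [0.2, 0.6]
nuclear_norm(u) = 0.79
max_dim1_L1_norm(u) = 0.65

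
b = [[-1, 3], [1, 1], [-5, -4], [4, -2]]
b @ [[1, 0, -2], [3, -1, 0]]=[[8, -3, 2], [4, -1, -2], [-17, 4, 10], [-2, 2, -8]]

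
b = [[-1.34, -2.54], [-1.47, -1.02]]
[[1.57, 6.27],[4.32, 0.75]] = b @[[-3.96, 1.90], [1.47, -3.47]]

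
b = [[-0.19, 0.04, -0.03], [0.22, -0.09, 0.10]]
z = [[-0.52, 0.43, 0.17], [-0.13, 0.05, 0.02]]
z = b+[[-0.33, 0.39, 0.2], [-0.35, 0.14, -0.08]]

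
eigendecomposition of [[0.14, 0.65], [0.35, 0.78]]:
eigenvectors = [[-0.93, -0.59], [0.36, -0.81]]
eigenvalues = [-0.11, 1.03]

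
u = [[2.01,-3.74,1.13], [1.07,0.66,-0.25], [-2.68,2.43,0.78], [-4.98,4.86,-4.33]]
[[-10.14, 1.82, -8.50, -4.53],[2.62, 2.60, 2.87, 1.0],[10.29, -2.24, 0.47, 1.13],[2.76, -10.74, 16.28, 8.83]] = u @ [[0.69, 2.09, 0.87, 0.10],[4.01, 1.00, 1.97, 0.93],[3.07, 1.2, -2.55, -1.11]]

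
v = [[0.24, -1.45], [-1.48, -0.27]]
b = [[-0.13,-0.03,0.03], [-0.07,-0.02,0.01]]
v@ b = [[0.07, 0.02, -0.01], [0.21, 0.05, -0.05]]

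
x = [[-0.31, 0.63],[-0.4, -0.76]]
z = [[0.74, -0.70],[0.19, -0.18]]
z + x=[[0.43, -0.07],[-0.21, -0.94]]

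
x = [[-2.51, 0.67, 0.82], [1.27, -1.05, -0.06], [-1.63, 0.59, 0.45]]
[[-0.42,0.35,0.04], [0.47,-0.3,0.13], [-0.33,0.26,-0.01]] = x @ [[0.22, -0.18, -0.01], [-0.2, 0.08, -0.14], [0.32, -0.19, 0.13]]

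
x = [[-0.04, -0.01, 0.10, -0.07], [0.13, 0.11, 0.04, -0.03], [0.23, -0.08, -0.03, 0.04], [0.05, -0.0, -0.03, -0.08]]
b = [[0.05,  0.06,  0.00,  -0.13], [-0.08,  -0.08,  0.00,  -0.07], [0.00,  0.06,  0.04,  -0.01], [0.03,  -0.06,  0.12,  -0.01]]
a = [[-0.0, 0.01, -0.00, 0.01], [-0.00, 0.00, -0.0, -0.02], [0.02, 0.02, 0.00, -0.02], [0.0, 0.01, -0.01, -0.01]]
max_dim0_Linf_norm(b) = 0.13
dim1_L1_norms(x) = [0.22, 0.31, 0.38, 0.16]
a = x @ b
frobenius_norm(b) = 0.25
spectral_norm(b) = 0.16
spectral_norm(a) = 0.04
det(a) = -0.00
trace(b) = 0.00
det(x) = 0.00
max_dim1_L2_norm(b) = 0.15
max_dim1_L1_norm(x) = 0.38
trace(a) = -0.01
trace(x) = -0.04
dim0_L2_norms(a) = [0.02, 0.02, 0.01, 0.03]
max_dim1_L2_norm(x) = 0.25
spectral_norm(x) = 0.27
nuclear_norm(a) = 0.08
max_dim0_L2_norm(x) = 0.27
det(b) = -0.00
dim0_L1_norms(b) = [0.16, 0.26, 0.16, 0.22]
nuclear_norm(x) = 0.62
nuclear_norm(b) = 0.48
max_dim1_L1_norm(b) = 0.24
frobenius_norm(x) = 0.35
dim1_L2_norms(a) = [0.01, 0.02, 0.03, 0.02]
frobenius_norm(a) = 0.05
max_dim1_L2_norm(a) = 0.03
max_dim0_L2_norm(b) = 0.15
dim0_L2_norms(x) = [0.27, 0.14, 0.12, 0.12]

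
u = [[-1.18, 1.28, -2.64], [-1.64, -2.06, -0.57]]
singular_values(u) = [3.2, 2.65]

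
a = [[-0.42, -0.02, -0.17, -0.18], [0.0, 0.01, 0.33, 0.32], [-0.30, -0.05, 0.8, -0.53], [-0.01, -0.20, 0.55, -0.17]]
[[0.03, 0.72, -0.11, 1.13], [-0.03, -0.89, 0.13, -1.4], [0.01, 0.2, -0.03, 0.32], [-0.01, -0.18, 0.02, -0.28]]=a@[[-0.02,  -0.53,  0.08,  -0.84], [-0.02,  -0.64,  0.1,  -1.01], [-0.04,  -1.08,  0.16,  -1.7], [-0.06,  -1.65,  0.25,  -2.59]]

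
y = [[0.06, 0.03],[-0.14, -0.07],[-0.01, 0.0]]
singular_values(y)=[0.17, 0.0]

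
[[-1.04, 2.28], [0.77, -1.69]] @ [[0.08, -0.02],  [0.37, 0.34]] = [[0.76, 0.8], [-0.56, -0.59]]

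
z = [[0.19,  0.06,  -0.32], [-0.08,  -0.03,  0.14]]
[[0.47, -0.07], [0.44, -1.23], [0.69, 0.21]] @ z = [[0.09, 0.03, -0.16], [0.18, 0.06, -0.31], [0.11, 0.04, -0.19]]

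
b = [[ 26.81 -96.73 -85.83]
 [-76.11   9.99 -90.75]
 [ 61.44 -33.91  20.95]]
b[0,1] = -96.73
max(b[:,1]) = 9.99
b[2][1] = -33.91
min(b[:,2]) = -90.75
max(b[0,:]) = 26.81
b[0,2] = -85.83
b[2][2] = 20.95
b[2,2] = 20.95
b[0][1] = -96.73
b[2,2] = 20.95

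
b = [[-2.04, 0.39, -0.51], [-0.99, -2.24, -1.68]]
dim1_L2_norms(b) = [2.14, 2.97]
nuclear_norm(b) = 5.04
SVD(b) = [[0.37, 0.93], [0.93, -0.37]] @ diag([3.100915688467565, 1.9437648759599826]) @ [[-0.54, -0.62, -0.56],[-0.79, 0.61, 0.08]]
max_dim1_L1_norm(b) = 4.91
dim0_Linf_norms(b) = [2.04, 2.24, 1.68]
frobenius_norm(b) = 3.66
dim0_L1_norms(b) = [3.03, 2.63, 2.19]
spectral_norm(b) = 3.10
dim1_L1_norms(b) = [2.94, 4.91]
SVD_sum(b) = [[-0.62,-0.72,-0.65], [-1.55,-1.80,-1.63]] + [[-1.42, 1.11, 0.14], [0.56, -0.44, -0.05]]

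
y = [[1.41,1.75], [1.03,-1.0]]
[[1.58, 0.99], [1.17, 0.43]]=y@[[1.13, 0.54],[-0.01, 0.13]]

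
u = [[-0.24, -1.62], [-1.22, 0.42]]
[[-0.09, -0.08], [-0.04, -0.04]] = u@ [[0.05, 0.05], [0.05, 0.04]]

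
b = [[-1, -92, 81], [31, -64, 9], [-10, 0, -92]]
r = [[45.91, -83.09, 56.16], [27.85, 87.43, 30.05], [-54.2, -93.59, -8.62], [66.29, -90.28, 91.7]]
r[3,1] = -90.28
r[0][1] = -83.09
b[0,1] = -92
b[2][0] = -10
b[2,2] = -92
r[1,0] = 27.85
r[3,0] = 66.29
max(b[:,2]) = 81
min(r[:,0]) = -54.2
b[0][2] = 81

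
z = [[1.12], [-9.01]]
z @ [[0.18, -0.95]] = [[0.2, -1.06], [-1.62, 8.56]]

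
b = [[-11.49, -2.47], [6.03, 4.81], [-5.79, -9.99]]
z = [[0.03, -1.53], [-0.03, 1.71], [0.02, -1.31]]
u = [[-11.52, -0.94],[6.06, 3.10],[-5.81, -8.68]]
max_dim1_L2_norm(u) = 11.56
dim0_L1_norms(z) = [0.08, 4.55]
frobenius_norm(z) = 2.64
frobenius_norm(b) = 18.19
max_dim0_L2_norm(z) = 2.64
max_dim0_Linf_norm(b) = 11.49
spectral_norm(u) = 15.61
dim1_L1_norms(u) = [12.46, 9.16, 14.49]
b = u + z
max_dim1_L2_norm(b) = 11.75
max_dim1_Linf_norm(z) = 1.71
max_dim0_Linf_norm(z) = 1.71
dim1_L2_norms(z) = [1.53, 1.71, 1.31]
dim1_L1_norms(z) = [1.56, 1.74, 1.33]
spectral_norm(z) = 2.64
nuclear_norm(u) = 22.34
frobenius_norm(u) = 17.00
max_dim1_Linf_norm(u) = 11.52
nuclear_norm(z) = 2.65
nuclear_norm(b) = 23.60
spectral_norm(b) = 16.92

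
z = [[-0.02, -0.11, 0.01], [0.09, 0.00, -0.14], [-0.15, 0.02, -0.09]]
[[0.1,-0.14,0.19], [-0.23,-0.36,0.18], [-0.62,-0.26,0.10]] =z @ [[2.17, 0.25, -0.11], [-1.05, 1.44, -1.83], [3.05, 2.74, -1.37]]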